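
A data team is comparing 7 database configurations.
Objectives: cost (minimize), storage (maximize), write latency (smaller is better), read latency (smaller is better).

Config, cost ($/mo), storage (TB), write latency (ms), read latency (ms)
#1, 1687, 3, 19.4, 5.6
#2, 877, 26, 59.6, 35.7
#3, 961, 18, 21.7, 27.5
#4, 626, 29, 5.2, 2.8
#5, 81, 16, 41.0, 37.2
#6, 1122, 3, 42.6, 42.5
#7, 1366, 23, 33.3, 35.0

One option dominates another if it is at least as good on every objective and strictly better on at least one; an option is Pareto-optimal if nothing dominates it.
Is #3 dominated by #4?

Yes

#4 vs #3: cost 626≤961, storage 29≥18, write latency 5.2≤21.7, read latency 2.8≤27.5 — #4 is at least as good on every objective with at least one strict improvement.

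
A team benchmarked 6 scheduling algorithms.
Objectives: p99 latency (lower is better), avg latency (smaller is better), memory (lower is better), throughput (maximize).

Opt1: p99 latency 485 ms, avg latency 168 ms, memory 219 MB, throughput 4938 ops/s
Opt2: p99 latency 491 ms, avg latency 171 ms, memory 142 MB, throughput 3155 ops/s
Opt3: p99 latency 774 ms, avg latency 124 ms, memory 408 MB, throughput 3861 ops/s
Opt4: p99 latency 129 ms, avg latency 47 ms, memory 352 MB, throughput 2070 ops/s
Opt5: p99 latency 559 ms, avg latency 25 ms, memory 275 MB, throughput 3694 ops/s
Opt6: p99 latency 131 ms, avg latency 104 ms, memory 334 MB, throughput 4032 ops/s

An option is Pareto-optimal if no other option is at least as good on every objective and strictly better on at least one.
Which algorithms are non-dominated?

Opt1, Opt2, Opt4, Opt5, Opt6

Opt1: not dominated (best throughput).
Opt2: not dominated (best memory).
Opt3: dominated by Opt6 (p99 latency 131≤774, avg latency 104≤124, memory 334≤408, throughput 4032≥3861).
Opt4: not dominated (best p99 latency).
Opt5: not dominated (best avg latency).
Opt6: not dominated.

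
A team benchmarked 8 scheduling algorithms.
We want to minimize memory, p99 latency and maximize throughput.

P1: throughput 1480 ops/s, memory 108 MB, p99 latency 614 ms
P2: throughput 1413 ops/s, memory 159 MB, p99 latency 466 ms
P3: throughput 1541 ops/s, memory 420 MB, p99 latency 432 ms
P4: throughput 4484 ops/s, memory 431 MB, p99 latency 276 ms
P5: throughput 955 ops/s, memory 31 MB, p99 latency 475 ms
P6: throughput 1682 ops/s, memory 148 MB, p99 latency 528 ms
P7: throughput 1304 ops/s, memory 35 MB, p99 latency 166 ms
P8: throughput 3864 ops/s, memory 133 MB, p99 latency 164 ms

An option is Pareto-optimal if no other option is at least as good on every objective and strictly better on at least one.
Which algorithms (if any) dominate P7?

none

P1: worse on memory (108 vs 35).
P2: worse on memory (159 vs 35).
P3: worse on memory (420 vs 35).
P4: worse on memory (431 vs 35).
P5: worse on throughput (955 vs 1304).
P6: worse on memory (148 vs 35).
P8: worse on memory (133 vs 35).
No option dominates P7.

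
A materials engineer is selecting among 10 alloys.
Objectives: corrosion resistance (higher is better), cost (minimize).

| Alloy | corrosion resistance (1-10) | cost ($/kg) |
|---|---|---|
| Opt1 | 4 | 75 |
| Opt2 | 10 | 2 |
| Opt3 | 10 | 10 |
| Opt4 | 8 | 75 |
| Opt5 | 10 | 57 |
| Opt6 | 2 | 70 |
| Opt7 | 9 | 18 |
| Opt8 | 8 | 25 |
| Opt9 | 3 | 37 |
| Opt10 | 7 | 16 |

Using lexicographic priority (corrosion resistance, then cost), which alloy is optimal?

First maximize corrosion resistance: best is 10, kept {Opt2, Opt3, Opt5}.
Then minimize cost: best is 2, kept {Opt2}.

Opt2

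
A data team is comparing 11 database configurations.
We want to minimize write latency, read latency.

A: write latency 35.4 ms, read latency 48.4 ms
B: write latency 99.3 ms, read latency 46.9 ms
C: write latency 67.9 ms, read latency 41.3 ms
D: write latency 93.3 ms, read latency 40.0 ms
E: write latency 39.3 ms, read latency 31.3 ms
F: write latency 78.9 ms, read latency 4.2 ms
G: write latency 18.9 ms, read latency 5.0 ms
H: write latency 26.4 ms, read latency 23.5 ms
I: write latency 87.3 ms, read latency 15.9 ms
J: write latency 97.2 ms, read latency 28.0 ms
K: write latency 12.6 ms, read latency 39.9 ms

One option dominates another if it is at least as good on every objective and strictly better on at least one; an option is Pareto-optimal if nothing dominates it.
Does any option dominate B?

Yes

C vs B: write latency 67.9≤99.3, read latency 41.3≤46.9 — C is at least as good on every objective and strictly better on at least one, so C dominates B.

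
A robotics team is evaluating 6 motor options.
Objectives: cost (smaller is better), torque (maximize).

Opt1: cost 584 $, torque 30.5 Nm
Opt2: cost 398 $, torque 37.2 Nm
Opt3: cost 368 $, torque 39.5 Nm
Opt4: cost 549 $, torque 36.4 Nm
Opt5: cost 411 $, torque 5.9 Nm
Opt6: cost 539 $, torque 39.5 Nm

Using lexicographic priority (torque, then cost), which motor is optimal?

Opt3

First maximize torque: best is 39.5, kept {Opt3, Opt6}.
Then minimize cost: best is 368, kept {Opt3}.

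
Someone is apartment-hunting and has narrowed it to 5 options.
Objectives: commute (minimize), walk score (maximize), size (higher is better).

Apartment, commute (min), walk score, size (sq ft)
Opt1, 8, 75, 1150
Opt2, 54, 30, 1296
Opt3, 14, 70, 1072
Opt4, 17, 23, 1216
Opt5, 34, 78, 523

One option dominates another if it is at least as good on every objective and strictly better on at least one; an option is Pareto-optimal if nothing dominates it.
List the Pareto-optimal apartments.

Opt1, Opt2, Opt4, Opt5

Opt1: not dominated (best commute).
Opt2: not dominated (best size).
Opt3: dominated by Opt1 (commute 8≤14, walk score 75≥70, size 1150≥1072).
Opt4: not dominated.
Opt5: not dominated (best walk score).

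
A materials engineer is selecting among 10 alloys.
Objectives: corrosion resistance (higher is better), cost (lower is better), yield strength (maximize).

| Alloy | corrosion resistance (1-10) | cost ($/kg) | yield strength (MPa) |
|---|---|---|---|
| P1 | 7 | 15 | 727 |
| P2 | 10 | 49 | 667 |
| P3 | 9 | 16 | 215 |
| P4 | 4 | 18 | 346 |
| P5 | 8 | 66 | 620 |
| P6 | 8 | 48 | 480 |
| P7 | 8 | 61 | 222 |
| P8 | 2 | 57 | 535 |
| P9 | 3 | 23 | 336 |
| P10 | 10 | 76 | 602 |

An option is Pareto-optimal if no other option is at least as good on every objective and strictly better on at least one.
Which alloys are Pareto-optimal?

P1: not dominated (best cost).
P2: not dominated.
P3: not dominated.
P4: dominated by P1 (corrosion resistance 7≥4, cost 15≤18, yield strength 727≥346).
P5: dominated by P2 (corrosion resistance 10≥8, cost 49≤66, yield strength 667≥620).
P6: not dominated.
P7: dominated by P2 (corrosion resistance 10≥8, cost 49≤61, yield strength 667≥222).
P8: dominated by P1 (corrosion resistance 7≥2, cost 15≤57, yield strength 727≥535).
P9: dominated by P1 (corrosion resistance 7≥3, cost 15≤23, yield strength 727≥336).
P10: dominated by P2 (corrosion resistance 10≥10, cost 49≤76, yield strength 667≥602).

P1, P2, P3, P6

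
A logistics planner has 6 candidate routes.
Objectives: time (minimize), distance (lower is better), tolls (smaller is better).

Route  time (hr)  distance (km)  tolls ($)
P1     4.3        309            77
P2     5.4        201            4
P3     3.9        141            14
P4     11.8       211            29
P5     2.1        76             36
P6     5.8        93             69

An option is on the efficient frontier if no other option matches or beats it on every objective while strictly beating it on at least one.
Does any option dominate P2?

No

P1: worse on distance (309 vs 201).
P3: worse on tolls (14 vs 4).
P4: worse on time (11.8 vs 5.4).
P5: worse on tolls (36 vs 4).
P6: worse on time (5.8 vs 5.4).
No option is at least as good as P2 on every objective and strictly better on one.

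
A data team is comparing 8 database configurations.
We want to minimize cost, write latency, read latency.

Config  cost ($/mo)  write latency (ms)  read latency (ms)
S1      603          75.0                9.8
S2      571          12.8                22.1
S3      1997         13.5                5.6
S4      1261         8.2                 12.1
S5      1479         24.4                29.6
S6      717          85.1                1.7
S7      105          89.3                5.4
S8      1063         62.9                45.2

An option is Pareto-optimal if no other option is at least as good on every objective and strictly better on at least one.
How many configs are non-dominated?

S1: not dominated.
S2: not dominated.
S3: not dominated.
S4: not dominated (best write latency).
S5: dominated by S2 (cost 571≤1479, write latency 12.8≤24.4, read latency 22.1≤29.6).
S6: not dominated (best read latency).
S7: not dominated (best cost).
S8: dominated by S2 (cost 571≤1063, write latency 12.8≤62.9, read latency 22.1≤45.2).
Pareto-optimal: S1, S2, S3, S4, S6, S7 → 6.

6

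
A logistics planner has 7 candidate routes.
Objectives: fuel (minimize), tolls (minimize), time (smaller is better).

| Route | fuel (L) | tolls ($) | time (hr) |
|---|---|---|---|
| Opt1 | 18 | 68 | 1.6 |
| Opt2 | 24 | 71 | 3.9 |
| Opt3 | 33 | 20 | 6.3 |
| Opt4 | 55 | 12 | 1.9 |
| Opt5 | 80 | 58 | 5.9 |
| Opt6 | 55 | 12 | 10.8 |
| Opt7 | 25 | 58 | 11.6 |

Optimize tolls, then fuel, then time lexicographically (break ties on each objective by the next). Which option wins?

First minimize tolls: best is 12, kept {Opt4, Opt6}.
Then minimize fuel: best is 55, kept {Opt4, Opt6}.
Then minimize time: best is 1.9, kept {Opt4}.

Opt4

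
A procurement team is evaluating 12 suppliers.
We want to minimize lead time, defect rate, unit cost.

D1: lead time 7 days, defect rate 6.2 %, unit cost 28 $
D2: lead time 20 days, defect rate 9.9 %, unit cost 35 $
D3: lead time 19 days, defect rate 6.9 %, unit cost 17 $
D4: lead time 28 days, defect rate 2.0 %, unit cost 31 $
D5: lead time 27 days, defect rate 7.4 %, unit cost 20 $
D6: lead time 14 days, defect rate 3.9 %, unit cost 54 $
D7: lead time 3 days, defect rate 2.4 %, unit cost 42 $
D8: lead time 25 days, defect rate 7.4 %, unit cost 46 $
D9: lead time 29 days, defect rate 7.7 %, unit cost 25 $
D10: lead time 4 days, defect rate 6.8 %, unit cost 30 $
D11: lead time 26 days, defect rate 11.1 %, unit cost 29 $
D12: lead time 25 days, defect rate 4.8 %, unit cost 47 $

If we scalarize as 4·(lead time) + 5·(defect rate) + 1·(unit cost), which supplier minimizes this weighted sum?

D7

D1: 4·7 + 5·6.2 + 1·28 = 87.0
D2: 4·20 + 5·9.9 + 1·35 = 164.5
D3: 4·19 + 5·6.9 + 1·17 = 127.5
D4: 4·28 + 5·2.0 + 1·31 = 153.0
D5: 4·27 + 5·7.4 + 1·20 = 165.0
D6: 4·14 + 5·3.9 + 1·54 = 129.5
D7: 4·3 + 5·2.4 + 1·42 = 66.0
D8: 4·25 + 5·7.4 + 1·46 = 183.0
D9: 4·29 + 5·7.7 + 1·25 = 179.5
D10: 4·4 + 5·6.8 + 1·30 = 80.0
D11: 4·26 + 5·11.1 + 1·29 = 188.5
D12: 4·25 + 5·4.8 + 1·47 = 171.0
Lowest: D7 at 66.0.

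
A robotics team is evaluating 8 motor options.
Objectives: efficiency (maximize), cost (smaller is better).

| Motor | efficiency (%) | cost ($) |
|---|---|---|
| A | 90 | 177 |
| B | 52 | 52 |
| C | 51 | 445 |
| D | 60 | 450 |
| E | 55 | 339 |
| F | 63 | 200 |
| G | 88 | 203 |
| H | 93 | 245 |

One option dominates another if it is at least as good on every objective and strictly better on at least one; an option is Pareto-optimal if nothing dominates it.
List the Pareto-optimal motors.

A: not dominated.
B: not dominated (best cost).
C: dominated by A (efficiency 90≥51, cost 177≤445).
D: dominated by A (efficiency 90≥60, cost 177≤450).
E: dominated by A (efficiency 90≥55, cost 177≤339).
F: dominated by A (efficiency 90≥63, cost 177≤200).
G: dominated by A (efficiency 90≥88, cost 177≤203).
H: not dominated (best efficiency).

A, B, H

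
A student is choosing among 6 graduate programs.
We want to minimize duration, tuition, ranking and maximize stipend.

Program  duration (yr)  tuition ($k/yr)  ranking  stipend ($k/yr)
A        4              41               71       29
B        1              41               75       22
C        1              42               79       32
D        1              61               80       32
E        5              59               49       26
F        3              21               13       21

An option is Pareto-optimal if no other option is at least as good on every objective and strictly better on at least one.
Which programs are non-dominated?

A: not dominated.
B: not dominated.
C: not dominated.
D: dominated by C (duration 1≤1, tuition 42≤61, ranking 79≤80, stipend 32≥32).
E: not dominated.
F: not dominated (best tuition).

A, B, C, E, F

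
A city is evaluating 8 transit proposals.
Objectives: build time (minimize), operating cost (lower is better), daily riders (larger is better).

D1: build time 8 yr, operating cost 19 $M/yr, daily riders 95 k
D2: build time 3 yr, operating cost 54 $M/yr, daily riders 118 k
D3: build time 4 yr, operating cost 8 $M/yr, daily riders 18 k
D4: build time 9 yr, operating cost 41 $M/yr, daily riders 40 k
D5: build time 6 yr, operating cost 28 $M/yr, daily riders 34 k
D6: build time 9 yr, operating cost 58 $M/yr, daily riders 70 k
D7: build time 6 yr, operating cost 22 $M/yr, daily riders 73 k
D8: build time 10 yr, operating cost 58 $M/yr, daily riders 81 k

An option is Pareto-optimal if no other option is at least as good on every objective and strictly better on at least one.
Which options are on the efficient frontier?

D1: not dominated.
D2: not dominated (best build time).
D3: not dominated (best operating cost).
D4: dominated by D1 (build time 8≤9, operating cost 19≤41, daily riders 95≥40).
D5: dominated by D7 (build time 6≤6, operating cost 22≤28, daily riders 73≥34).
D6: dominated by D1 (build time 8≤9, operating cost 19≤58, daily riders 95≥70).
D7: not dominated.
D8: dominated by D1 (build time 8≤10, operating cost 19≤58, daily riders 95≥81).

D1, D2, D3, D7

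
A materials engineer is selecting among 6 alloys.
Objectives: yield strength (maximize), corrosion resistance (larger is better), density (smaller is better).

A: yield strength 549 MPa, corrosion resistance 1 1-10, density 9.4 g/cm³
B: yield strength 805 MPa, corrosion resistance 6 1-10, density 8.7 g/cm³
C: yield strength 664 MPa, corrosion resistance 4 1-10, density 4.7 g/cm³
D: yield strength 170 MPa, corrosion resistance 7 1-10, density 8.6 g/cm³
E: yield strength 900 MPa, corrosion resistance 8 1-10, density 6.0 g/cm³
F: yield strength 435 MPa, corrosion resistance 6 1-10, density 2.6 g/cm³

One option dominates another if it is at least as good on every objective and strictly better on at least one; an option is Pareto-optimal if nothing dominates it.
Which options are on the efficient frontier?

A: dominated by B (yield strength 805≥549, corrosion resistance 6≥1, density 8.7≤9.4).
B: dominated by E (yield strength 900≥805, corrosion resistance 8≥6, density 6.0≤8.7).
C: not dominated.
D: dominated by E (yield strength 900≥170, corrosion resistance 8≥7, density 6.0≤8.6).
E: not dominated (best yield strength).
F: not dominated (best density).

C, E, F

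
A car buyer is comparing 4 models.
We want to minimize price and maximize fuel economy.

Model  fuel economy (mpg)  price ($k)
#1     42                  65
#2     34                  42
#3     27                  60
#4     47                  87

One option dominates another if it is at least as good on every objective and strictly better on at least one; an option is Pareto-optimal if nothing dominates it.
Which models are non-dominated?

#1, #2, #4

#1: not dominated.
#2: not dominated (best price).
#3: dominated by #2 (fuel economy 34≥27, price 42≤60).
#4: not dominated (best fuel economy).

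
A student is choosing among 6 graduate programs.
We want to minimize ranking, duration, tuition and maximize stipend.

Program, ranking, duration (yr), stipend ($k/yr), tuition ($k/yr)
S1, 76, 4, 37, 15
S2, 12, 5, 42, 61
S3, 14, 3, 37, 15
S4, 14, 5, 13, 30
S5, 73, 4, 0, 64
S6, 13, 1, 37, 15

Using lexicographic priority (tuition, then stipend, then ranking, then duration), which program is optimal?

First minimize tuition: best is 15, kept {S1, S3, S6}.
Then maximize stipend: best is 37, kept {S1, S3, S6}.
Then minimize ranking: best is 13, kept {S6}.

S6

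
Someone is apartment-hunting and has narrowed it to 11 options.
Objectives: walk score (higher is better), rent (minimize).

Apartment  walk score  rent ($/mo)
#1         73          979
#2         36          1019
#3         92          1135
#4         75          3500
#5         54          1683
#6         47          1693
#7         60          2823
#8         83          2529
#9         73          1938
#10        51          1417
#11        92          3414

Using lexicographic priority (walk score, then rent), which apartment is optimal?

#3

First maximize walk score: best is 92, kept {#3, #11}.
Then minimize rent: best is 1135, kept {#3}.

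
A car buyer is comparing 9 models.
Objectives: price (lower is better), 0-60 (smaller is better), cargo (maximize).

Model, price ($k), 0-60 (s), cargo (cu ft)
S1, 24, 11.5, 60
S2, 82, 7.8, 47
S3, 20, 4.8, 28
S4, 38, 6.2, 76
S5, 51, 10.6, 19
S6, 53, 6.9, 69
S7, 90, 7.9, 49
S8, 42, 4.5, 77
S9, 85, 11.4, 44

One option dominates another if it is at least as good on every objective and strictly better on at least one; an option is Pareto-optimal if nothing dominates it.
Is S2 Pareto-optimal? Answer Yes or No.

S4 vs S2: price 38≤82, 0-60 6.2≤7.8, cargo 76≥47 — S4 is at least as good on every objective and strictly better on at least one, so S4 dominates S2.

No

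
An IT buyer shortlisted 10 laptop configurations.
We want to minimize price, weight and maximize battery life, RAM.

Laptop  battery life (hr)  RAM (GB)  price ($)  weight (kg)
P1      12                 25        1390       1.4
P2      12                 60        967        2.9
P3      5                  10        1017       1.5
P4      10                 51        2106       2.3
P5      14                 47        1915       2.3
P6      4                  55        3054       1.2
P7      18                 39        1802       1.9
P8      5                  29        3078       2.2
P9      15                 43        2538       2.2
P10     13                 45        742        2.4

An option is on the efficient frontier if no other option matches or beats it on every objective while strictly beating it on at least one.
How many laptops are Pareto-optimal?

9

P1: not dominated.
P2: not dominated (best RAM).
P3: not dominated.
P4: not dominated.
P5: not dominated.
P6: not dominated (best weight).
P7: not dominated (best battery life).
P8: dominated by P7 (battery life 18≥5, RAM 39≥29, price 1802≤3078, weight 1.9≤2.2).
P9: not dominated.
P10: not dominated (best price).
Pareto-optimal: P1, P2, P3, P4, P5, P6, P7, P9, P10 → 9.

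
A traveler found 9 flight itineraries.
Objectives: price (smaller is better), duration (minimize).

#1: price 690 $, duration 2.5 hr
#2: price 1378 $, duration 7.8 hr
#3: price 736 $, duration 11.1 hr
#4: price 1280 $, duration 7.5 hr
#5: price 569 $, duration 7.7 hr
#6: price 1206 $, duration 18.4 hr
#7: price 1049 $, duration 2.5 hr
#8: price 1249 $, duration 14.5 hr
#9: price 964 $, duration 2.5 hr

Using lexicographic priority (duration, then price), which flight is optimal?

#1

First minimize duration: best is 2.5, kept {#1, #7, #9}.
Then minimize price: best is 690, kept {#1}.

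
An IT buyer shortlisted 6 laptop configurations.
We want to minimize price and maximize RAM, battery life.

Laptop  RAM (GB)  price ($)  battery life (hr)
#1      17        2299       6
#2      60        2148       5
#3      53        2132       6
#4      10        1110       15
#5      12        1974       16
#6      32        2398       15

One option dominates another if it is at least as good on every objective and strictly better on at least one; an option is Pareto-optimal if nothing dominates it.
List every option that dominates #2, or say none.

none

#1: worse on RAM (17 vs 60).
#3: worse on RAM (53 vs 60).
#4: worse on RAM (10 vs 60).
#5: worse on RAM (12 vs 60).
#6: worse on RAM (32 vs 60).
No option dominates #2.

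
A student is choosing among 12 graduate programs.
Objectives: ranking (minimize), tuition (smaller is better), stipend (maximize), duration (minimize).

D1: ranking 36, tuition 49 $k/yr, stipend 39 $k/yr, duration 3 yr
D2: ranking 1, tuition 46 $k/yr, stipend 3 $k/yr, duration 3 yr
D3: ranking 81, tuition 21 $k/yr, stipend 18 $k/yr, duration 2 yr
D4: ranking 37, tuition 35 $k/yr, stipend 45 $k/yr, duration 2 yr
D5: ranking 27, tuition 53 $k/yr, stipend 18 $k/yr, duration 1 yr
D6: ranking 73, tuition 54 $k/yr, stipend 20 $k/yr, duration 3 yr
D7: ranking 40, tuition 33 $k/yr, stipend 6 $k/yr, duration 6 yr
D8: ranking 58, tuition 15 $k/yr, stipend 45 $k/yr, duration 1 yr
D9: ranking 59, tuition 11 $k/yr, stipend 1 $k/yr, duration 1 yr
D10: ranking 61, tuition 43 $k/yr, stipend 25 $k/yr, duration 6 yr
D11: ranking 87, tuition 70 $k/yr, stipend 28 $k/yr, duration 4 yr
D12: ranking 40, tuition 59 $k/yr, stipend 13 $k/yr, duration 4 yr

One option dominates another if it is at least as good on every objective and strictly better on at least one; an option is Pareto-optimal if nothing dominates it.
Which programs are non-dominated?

D1: not dominated.
D2: not dominated (best ranking).
D3: dominated by D8 (ranking 58≤81, tuition 15≤21, stipend 45≥18, duration 1≤2).
D4: not dominated.
D5: not dominated.
D6: dominated by D1 (ranking 36≤73, tuition 49≤54, stipend 39≥20, duration 3≤3).
D7: not dominated.
D8: not dominated.
D9: not dominated (best tuition).
D10: dominated by D4 (ranking 37≤61, tuition 35≤43, stipend 45≥25, duration 2≤6).
D11: dominated by D1 (ranking 36≤87, tuition 49≤70, stipend 39≥28, duration 3≤4).
D12: dominated by D1 (ranking 36≤40, tuition 49≤59, stipend 39≥13, duration 3≤4).

D1, D2, D4, D5, D7, D8, D9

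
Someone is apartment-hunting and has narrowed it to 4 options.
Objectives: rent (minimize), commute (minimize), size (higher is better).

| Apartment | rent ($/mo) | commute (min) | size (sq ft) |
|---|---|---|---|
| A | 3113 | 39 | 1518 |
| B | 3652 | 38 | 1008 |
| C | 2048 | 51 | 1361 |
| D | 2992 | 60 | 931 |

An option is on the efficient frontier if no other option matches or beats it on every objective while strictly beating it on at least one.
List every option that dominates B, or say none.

A: worse on commute (39 vs 38).
C: worse on commute (51 vs 38).
D: worse on commute (60 vs 38).
No option dominates B.

none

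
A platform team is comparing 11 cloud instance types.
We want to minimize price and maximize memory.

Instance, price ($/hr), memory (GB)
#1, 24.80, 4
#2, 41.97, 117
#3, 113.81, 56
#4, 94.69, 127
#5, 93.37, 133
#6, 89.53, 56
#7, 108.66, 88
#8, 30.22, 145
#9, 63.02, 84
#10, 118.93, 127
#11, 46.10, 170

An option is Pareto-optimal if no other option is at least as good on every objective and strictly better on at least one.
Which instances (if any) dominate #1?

#2: worse on price (41.97 vs 24.80).
#3: worse on price (113.81 vs 24.80).
#4: worse on price (94.69 vs 24.80).
#5: worse on price (93.37 vs 24.80).
#6: worse on price (89.53 vs 24.80).
#7: worse on price (108.66 vs 24.80).
#8: worse on price (30.22 vs 24.80).
#9: worse on price (63.02 vs 24.80).
#10: worse on price (118.93 vs 24.80).
#11: worse on price (46.10 vs 24.80).
No option dominates #1.

none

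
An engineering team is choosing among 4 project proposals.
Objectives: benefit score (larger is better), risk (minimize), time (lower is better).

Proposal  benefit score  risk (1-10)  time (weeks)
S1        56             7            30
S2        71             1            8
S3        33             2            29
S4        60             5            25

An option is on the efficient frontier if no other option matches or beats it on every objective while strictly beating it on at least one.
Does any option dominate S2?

No

S1: worse on benefit score (56 vs 71).
S3: worse on benefit score (33 vs 71).
S4: worse on benefit score (60 vs 71).
No option is at least as good as S2 on every objective and strictly better on one.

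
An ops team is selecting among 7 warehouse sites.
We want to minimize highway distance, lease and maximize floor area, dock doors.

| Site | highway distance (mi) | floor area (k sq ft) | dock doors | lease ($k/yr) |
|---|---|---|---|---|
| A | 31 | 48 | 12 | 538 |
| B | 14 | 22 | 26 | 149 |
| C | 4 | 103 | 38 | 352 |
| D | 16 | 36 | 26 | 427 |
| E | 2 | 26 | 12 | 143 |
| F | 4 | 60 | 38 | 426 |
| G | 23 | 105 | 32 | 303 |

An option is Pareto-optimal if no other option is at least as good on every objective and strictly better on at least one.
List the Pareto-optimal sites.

A: dominated by C (highway distance 4≤31, floor area 103≥48, dock doors 38≥12, lease 352≤538).
B: not dominated.
C: not dominated.
D: dominated by C (highway distance 4≤16, floor area 103≥36, dock doors 38≥26, lease 352≤427).
E: not dominated (best highway distance).
F: dominated by C (highway distance 4≤4, floor area 103≥60, dock doors 38≥38, lease 352≤426).
G: not dominated (best floor area).

B, C, E, G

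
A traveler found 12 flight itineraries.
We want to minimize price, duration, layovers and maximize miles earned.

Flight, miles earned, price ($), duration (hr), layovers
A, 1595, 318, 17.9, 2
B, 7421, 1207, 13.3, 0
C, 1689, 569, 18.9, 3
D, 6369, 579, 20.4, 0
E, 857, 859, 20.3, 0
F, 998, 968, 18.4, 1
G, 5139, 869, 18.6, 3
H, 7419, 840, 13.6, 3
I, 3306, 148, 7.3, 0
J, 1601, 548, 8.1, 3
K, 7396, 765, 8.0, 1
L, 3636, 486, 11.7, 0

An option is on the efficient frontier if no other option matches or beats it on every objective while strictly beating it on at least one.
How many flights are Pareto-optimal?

6

A: dominated by I (miles earned 3306≥1595, price 148≤318, duration 7.3≤17.9, layovers 0≤2).
B: not dominated (best miles earned).
C: dominated by I (miles earned 3306≥1689, price 148≤569, duration 7.3≤18.9, layovers 0≤3).
D: not dominated.
E: dominated by I (miles earned 3306≥857, price 148≤859, duration 7.3≤20.3, layovers 0≤0).
F: dominated by I (miles earned 3306≥998, price 148≤968, duration 7.3≤18.4, layovers 0≤1).
G: dominated by H (miles earned 7419≥5139, price 840≤869, duration 13.6≤18.6, layovers 3≤3).
H: not dominated.
I: not dominated (best price).
J: dominated by I (miles earned 3306≥1601, price 148≤548, duration 7.3≤8.1, layovers 0≤3).
K: not dominated.
L: not dominated.
Pareto-optimal: B, D, H, I, K, L → 6.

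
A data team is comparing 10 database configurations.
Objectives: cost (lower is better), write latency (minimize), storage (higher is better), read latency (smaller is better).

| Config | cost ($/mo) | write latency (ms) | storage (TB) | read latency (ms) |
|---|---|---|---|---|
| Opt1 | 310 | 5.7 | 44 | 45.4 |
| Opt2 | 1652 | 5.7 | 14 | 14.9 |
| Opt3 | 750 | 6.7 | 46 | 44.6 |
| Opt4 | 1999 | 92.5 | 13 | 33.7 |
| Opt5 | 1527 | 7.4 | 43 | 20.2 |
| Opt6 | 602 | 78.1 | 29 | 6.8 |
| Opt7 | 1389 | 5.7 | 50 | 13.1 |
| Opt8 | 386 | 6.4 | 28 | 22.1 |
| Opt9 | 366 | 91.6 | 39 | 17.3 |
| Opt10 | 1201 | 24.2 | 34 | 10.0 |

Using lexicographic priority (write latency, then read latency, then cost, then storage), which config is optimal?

Opt7

First minimize write latency: best is 5.7, kept {Opt1, Opt2, Opt7}.
Then minimize read latency: best is 13.1, kept {Opt7}.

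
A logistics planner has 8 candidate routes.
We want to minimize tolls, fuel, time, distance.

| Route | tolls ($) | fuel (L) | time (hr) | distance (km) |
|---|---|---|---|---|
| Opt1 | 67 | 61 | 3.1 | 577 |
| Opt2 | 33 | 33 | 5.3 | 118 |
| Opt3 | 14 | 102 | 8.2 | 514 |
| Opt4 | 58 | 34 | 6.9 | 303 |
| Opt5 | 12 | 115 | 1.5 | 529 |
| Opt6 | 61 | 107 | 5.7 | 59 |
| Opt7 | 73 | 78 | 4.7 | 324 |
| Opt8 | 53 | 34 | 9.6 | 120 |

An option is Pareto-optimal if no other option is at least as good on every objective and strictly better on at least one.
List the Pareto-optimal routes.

Opt1: not dominated.
Opt2: not dominated (best fuel).
Opt3: not dominated.
Opt4: dominated by Opt2 (tolls 33≤58, fuel 33≤34, time 5.3≤6.9, distance 118≤303).
Opt5: not dominated (best tolls).
Opt6: not dominated (best distance).
Opt7: not dominated.
Opt8: dominated by Opt2 (tolls 33≤53, fuel 33≤34, time 5.3≤9.6, distance 118≤120).

Opt1, Opt2, Opt3, Opt5, Opt6, Opt7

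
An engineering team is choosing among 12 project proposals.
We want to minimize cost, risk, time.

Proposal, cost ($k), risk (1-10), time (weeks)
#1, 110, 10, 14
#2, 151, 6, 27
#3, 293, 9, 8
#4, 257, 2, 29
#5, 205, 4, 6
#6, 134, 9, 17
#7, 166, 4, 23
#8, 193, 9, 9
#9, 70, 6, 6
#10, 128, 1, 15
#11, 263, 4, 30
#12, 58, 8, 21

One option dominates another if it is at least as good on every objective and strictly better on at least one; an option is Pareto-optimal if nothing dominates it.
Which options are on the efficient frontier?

#1: dominated by #9 (cost 70≤110, risk 6≤10, time 6≤14).
#2: dominated by #9 (cost 70≤151, risk 6≤6, time 6≤27).
#3: dominated by #5 (cost 205≤293, risk 4≤9, time 6≤8).
#4: dominated by #10 (cost 128≤257, risk 1≤2, time 15≤29).
#5: not dominated.
#6: dominated by #9 (cost 70≤134, risk 6≤9, time 6≤17).
#7: dominated by #10 (cost 128≤166, risk 1≤4, time 15≤23).
#8: dominated by #9 (cost 70≤193, risk 6≤9, time 6≤9).
#9: not dominated.
#10: not dominated (best risk).
#11: dominated by #4 (cost 257≤263, risk 2≤4, time 29≤30).
#12: not dominated (best cost).

#5, #9, #10, #12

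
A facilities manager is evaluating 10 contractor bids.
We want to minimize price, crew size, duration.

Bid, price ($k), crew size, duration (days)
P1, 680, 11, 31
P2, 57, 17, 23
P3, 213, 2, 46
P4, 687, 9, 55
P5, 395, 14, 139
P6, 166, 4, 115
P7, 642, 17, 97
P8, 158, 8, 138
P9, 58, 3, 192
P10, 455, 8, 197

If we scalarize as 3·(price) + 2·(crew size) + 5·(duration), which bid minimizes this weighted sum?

P2

P1: 3·680 + 2·11 + 5·31 = 2217
P2: 3·57 + 2·17 + 5·23 = 320
P3: 3·213 + 2·2 + 5·46 = 873
P4: 3·687 + 2·9 + 5·55 = 2354
P5: 3·395 + 2·14 + 5·139 = 1908
P6: 3·166 + 2·4 + 5·115 = 1081
P7: 3·642 + 2·17 + 5·97 = 2445
P8: 3·158 + 2·8 + 5·138 = 1180
P9: 3·58 + 2·3 + 5·192 = 1140
P10: 3·455 + 2·8 + 5·197 = 2366
Lowest: P2 at 320.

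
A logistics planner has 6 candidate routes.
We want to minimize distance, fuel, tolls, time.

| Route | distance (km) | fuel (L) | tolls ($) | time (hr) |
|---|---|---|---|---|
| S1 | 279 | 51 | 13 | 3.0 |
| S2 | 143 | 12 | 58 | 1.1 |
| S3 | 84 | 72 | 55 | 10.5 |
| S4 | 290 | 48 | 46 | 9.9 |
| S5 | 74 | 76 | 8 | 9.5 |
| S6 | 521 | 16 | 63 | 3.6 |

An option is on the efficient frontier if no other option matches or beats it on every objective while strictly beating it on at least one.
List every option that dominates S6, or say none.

S2

S2: distance 143≤521, fuel 12≤16, tolls 58≤63, time 1.1≤3.6 — dominates S6.
Others (S1, S3, S4, S5) are each worse than S6 on at least one objective.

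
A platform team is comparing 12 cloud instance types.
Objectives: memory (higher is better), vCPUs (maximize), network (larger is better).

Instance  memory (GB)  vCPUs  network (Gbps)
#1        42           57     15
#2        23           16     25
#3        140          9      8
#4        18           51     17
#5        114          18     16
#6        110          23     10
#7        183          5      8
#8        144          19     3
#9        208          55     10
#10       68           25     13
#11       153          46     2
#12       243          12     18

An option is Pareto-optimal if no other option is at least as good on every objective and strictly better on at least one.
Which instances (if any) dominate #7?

#9, #12

#9: memory 208≥183, vCPUs 55≥5, network 10≥8 — dominates #7.
#12: memory 243≥183, vCPUs 12≥5, network 18≥8 — dominates #7.
Others (#1, #2, #3, #4, #5, #6, #8, #10, #11) are each worse than #7 on at least one objective.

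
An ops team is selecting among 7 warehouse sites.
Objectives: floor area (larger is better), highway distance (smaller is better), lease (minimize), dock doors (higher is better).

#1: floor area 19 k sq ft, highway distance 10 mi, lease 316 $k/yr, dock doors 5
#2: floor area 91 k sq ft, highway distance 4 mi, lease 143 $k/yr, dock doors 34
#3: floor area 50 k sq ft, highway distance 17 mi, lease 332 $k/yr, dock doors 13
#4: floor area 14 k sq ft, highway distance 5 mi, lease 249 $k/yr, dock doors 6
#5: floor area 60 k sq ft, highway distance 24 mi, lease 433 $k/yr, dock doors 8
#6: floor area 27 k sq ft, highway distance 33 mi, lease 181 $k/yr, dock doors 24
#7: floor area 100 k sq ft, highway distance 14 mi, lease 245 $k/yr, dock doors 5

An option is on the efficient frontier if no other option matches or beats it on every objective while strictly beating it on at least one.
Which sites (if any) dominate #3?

#2: floor area 91≥50, highway distance 4≤17, lease 143≤332, dock doors 34≥13 — dominates #3.
Others (#1, #4, #5, #6, #7) are each worse than #3 on at least one objective.

#2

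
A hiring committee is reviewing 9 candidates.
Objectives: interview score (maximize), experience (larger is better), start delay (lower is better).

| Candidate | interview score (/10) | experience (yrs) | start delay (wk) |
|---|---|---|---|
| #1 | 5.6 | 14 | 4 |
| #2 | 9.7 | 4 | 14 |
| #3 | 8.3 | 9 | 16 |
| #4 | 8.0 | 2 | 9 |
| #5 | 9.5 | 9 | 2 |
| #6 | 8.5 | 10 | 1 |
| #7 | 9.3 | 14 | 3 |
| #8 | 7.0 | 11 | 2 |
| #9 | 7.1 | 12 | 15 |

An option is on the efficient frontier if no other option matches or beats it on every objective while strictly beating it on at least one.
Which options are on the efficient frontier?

#1: dominated by #7 (interview score 9.3≥5.6, experience 14≥14, start delay 3≤4).
#2: not dominated (best interview score).
#3: dominated by #5 (interview score 9.5≥8.3, experience 9≥9, start delay 2≤16).
#4: dominated by #5 (interview score 9.5≥8.0, experience 9≥2, start delay 2≤9).
#5: not dominated.
#6: not dominated (best start delay).
#7: not dominated.
#8: not dominated.
#9: dominated by #7 (interview score 9.3≥7.1, experience 14≥12, start delay 3≤15).

#2, #5, #6, #7, #8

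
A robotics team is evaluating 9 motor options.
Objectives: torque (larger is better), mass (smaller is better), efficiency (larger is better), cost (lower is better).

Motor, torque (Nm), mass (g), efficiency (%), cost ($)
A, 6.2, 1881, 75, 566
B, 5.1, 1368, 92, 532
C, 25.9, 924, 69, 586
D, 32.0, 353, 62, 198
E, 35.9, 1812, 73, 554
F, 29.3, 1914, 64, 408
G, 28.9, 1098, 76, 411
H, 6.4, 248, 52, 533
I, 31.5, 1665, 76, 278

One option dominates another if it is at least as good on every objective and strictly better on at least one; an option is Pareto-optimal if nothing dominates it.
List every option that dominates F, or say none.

I

I: torque 31.5≥29.3, mass 1665≤1914, efficiency 76≥64, cost 278≤408 — dominates F.
Others (A, B, C, D, E, G, H) are each worse than F on at least one objective.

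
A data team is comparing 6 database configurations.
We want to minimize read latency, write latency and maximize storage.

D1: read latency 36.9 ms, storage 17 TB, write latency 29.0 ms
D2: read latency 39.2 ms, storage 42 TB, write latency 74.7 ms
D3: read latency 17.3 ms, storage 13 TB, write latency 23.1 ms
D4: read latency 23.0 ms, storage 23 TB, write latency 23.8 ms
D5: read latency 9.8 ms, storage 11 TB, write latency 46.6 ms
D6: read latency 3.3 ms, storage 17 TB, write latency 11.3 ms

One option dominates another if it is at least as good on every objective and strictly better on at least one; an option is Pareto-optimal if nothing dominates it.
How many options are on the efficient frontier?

D1: dominated by D4 (read latency 23.0≤36.9, storage 23≥17, write latency 23.8≤29.0).
D2: not dominated (best storage).
D3: dominated by D6 (read latency 3.3≤17.3, storage 17≥13, write latency 11.3≤23.1).
D4: not dominated.
D5: dominated by D6 (read latency 3.3≤9.8, storage 17≥11, write latency 11.3≤46.6).
D6: not dominated (best read latency).
Pareto-optimal: D2, D4, D6 → 3.

3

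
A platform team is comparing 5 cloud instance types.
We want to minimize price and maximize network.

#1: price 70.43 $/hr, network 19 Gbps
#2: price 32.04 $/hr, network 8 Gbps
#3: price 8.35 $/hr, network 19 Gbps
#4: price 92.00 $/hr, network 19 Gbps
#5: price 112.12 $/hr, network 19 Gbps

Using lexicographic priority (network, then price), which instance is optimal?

#3

First maximize network: best is 19, kept {#1, #3, #4, #5}.
Then minimize price: best is 8.35, kept {#3}.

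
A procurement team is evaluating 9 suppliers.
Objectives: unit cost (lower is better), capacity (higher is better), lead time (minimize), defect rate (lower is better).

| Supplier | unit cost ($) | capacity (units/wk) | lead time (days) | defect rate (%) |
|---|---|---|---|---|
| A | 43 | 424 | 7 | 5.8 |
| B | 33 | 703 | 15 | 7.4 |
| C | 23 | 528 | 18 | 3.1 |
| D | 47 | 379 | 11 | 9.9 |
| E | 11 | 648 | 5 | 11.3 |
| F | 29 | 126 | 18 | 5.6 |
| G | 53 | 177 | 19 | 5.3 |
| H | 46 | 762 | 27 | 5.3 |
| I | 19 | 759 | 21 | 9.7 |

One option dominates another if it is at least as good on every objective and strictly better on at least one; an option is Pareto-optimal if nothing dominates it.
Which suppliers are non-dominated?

A, B, C, E, H, I

A: not dominated.
B: not dominated.
C: not dominated (best defect rate).
D: dominated by A (unit cost 43≤47, capacity 424≥379, lead time 7≤11, defect rate 5.8≤9.9).
E: not dominated (best unit cost).
F: dominated by C (unit cost 23≤29, capacity 528≥126, lead time 18≤18, defect rate 3.1≤5.6).
G: dominated by C (unit cost 23≤53, capacity 528≥177, lead time 18≤19, defect rate 3.1≤5.3).
H: not dominated (best capacity).
I: not dominated.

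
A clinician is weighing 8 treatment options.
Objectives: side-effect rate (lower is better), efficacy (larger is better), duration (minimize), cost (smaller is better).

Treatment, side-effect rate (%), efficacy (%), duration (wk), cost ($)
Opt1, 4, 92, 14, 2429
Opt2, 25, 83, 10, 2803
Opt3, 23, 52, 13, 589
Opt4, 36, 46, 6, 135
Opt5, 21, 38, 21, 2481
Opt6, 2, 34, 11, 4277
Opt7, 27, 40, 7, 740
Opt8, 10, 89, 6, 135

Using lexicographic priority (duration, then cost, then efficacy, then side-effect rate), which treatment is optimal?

Opt8

First minimize duration: best is 6, kept {Opt4, Opt8}.
Then minimize cost: best is 135, kept {Opt4, Opt8}.
Then maximize efficacy: best is 89, kept {Opt8}.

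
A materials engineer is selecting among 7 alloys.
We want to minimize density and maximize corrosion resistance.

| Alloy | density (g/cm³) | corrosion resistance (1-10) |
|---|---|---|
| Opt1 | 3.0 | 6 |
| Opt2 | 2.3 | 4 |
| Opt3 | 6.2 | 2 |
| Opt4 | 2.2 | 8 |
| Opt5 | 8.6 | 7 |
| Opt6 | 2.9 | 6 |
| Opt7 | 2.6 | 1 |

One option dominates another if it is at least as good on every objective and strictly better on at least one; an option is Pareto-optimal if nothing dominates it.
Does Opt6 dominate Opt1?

Opt6 vs Opt1: density 2.9≤3.0, corrosion resistance 6≥6 — Opt6 is at least as good on every objective with at least one strict improvement.

Yes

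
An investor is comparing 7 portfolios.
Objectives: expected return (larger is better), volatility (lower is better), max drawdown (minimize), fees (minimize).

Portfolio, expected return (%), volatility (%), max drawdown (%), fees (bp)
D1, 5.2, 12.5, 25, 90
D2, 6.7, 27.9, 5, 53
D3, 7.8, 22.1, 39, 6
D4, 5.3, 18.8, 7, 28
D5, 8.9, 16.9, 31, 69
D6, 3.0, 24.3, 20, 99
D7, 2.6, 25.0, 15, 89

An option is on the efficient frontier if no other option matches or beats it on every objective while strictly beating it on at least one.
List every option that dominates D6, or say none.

D4: expected return 5.3≥3.0, volatility 18.8≤24.3, max drawdown 7≤20, fees 28≤99 — dominates D6.
Others (D1, D2, D3, D5, D7) are each worse than D6 on at least one objective.

D4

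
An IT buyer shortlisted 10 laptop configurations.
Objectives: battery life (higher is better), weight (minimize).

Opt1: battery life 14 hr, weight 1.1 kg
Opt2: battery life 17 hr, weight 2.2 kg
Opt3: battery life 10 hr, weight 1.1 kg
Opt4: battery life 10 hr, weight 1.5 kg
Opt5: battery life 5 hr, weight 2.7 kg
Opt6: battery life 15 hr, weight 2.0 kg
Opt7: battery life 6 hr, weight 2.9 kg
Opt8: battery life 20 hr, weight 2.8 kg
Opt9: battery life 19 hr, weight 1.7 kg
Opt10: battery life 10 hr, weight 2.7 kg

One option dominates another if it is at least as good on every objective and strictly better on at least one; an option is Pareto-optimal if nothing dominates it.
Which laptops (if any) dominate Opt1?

none

Opt2: worse on weight (2.2 vs 1.1).
Opt3: worse on battery life (10 vs 14).
Opt4: worse on battery life (10 vs 14).
Opt5: worse on battery life (5 vs 14).
Opt6: worse on weight (2.0 vs 1.1).
Opt7: worse on battery life (6 vs 14).
Opt8: worse on weight (2.8 vs 1.1).
Opt9: worse on weight (1.7 vs 1.1).
Opt10: worse on battery life (10 vs 14).
No option dominates Opt1.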